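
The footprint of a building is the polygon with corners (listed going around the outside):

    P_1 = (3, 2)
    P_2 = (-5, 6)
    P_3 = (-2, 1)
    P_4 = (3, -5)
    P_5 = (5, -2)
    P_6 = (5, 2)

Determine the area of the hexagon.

Apply the shoelace formula: 2A = Σ (x_i·y_{i+1} − x_{i+1}·y_i), indices taken mod 6.
Cross-terms: 28, 7, 7, 19, 20, 4  ⇒  Σ = 85
Area = |Σ|/2 = 42.5.

42.5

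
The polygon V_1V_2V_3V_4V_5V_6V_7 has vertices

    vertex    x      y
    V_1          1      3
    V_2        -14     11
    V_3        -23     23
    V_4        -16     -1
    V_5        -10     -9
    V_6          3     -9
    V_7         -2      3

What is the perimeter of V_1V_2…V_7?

96

|V_1V_2| = √((-15)² + (8)²) = √289 = 17
|V_2V_3| = √((-9)² + (12)²) = √225 = 15
|V_3V_4| = √((7)² + (-24)²) = √625 = 25
|V_4V_5| = √((6)² + (-8)²) = √100 = 10
|V_5V_6| = √((13)² + (0)²) = √169 = 13
|V_6V_7| = √((-5)² + (12)²) = √169 = 13
|V_7V_1| = √((3)² + (0)²) = √9 = 3
Perimeter = 17 + 15 + 25 + 10 + 13 + 13 + 3 = 96.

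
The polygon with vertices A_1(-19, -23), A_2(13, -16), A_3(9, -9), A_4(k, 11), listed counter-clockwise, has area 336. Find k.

The doubled signed area Σ (x_i y_{i+1} − x_{i+1} y_i) is linear in k.
With k=0 it equals 938; the coefficient of k is -14 (from the two edges through A_4).
So -14·k + 938 = 2·336 = 672 ⇒ k = 19.

19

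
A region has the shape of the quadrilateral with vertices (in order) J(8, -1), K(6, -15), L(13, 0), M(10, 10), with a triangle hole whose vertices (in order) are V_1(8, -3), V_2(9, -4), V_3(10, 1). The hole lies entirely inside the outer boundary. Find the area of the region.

57.5

Outer boundary:
Cross-terms: -114, 195, 130, -90  ⇒  Σ = 121
Area = |Σ|/2 = 60.5.
Hole:
Cross-terms: -5, 49, -38  ⇒  Σ = 6
Area = |Σ|/2 = 3.
Net area = 60.5 − 3 = 57.5.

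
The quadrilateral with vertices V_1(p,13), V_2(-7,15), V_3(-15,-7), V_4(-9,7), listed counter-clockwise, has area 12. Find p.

-7

The doubled signed area Σ (x_i y_{i+1} − x_{i+1} y_i) is linear in p.
With p=0 it equals 80; the coefficient of p is 8 (from the two edges through V_1).
So 8·p + 80 = 2·12 = 24 ⇒ p = -7.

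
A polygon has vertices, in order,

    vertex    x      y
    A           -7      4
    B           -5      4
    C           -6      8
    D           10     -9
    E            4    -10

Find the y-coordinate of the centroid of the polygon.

-655/252

Apply the surveyor's formula. First the cross-terms c_i = x_i·y_{i+1} − x_{i+1}·y_i:
  -8, -16, -26, -64, -54  ⇒  2A = -168, A = -84.
Then Σ (y_i + y_{i+1})·c_i = 1310, so ȳ = 1310 / (6·(-84)) = -655/252.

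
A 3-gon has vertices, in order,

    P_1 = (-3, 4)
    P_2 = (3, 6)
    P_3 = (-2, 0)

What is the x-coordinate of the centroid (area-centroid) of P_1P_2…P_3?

Apply the shoelace (surveyor's) formula. First the cross-terms c_i = x_i·y_{i+1} − x_{i+1}·y_i:
  -30, 12, -8  ⇒  2A = -26, A = -13.
Then Σ (x_i + x_{i+1})·c_i = 52, so x̄ = 52 / (6·(-13)) = -2/3.

-2/3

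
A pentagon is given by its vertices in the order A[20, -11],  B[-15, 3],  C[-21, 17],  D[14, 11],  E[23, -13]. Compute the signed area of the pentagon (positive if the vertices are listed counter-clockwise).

-597

Apply the shoelace formula: 2A = Σ (x_i·y_{i+1} − x_{i+1}·y_i), indices taken mod 5.
Σ = (-105) + (-192) + (-469) + (-435) + (7) = -1194
Signed area = Σ/2 = -597 (negative ⇒ clockwise traversal).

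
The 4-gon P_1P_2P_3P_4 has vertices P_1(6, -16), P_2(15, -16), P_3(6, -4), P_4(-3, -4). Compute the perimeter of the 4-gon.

|P_1P_2| = √((9)² + (0)²) = √81 = 9
|P_2P_3| = √((-9)² + (12)²) = √225 = 15
|P_3P_4| = √((-9)² + (0)²) = √81 = 9
|P_4P_1| = √((9)² + (-12)²) = √225 = 15
Perimeter = 9 + 15 + 9 + 15 = 48.

48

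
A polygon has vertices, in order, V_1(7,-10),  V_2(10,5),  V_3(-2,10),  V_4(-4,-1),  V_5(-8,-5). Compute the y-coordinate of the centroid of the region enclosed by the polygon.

Apply the surveyor's formula. First the cross-terms c_i = x_i·y_{i+1} − x_{i+1}·y_i:
  135, 110, 42, 12, 115  ⇒  2A = 414, A = 207.
Then Σ (y_i + y_{i+1})·c_i = -444, so ȳ = -444 / (6·207) = -74/207.

-74/207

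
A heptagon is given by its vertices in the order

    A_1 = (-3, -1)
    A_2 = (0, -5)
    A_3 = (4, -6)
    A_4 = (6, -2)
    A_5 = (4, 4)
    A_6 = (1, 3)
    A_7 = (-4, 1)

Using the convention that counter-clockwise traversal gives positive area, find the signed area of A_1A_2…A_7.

61.5

Apply the shoelace (surveyor's) formula: 2A = Σ (x_i·y_{i+1} − x_{i+1}·y_i), indices taken mod 7.
A_1→A_2: (-3)(-5) − (0)(-1) = 15
A_2→A_3: (0)(-6) − (4)(-5) = 20
A_3→A_4: (4)(-2) − (6)(-6) = 28
A_4→A_5: (6)(4) − (4)(-2) = 32
A_5→A_6: (4)(3) − (1)(4) = 8
A_6→A_7: (1)(1) − (-4)(3) = 13
A_7→A_1: (-4)(-1) − (-3)(1) = 7
Σ = 123
Signed area = Σ/2 = 61.5 (positive ⇒ counter-clockwise traversal).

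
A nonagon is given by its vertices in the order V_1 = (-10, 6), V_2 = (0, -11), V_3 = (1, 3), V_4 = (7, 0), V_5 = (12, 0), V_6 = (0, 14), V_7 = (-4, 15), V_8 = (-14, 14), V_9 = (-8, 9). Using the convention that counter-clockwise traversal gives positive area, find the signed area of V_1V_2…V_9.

Cross-terms: 110, 11, -21, 0, 168, 56, 154, -14, 42  ⇒  Σ = 506
Signed area = Σ/2 = 253 (positive ⇒ counter-clockwise traversal).

253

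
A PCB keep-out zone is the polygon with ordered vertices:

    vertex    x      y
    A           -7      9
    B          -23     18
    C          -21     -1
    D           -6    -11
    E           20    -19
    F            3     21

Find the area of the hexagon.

846

A→B: (-7)(18) − (-23)(9) = 81
B→C: (-23)(-1) − (-21)(18) = 401
C→D: (-21)(-11) − (-6)(-1) = 225
D→E: (-6)(-19) − (20)(-11) = 334
E→F: (20)(21) − (3)(-19) = 477
F→A: (3)(9) − (-7)(21) = 174
Σ = 1692
Area = |Σ|/2 = 846.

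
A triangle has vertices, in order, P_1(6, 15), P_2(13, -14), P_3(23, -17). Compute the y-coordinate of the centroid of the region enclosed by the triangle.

-16/3

Apply Gauss's area formula. First the cross-terms c_i = x_i·y_{i+1} − x_{i+1}·y_i:
  -279, 101, 447  ⇒  2A = 269, A = 134.5.
Then Σ (y_i + y_{i+1})·c_i = -4304, so ȳ = -4304 / (6·134.5) = -16/3.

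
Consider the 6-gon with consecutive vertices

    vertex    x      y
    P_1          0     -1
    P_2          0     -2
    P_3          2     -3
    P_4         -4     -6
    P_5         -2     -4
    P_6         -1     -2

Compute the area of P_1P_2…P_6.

7.5

Apply the shoelace formula: 2A = Σ (x_i·y_{i+1} − x_{i+1}·y_i), indices taken mod 6.
P_1→P_2: (0)(-2) − (0)(-1) = 0
P_2→P_3: (0)(-3) − (2)(-2) = 4
P_3→P_4: (2)(-6) − (-4)(-3) = -24
P_4→P_5: (-4)(-4) − (-2)(-6) = 4
P_5→P_6: (-2)(-2) − (-1)(-4) = 0
P_6→P_1: (-1)(-1) − (0)(-2) = 1
Σ = -15
Area = |Σ|/2 = 7.5.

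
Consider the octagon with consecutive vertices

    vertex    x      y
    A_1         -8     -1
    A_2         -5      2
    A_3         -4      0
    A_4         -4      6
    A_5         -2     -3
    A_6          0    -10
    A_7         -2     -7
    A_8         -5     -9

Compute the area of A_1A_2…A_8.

Apply the shoelace (surveyor's) formula: 2A = Σ (x_i·y_{i+1} − x_{i+1}·y_i), indices taken mod 8.
Σ = (-21) + (8) + (-24) + (24) + (20) + (-20) + (-17) + (-67) = -97
Area = |Σ|/2 = 48.5.

48.5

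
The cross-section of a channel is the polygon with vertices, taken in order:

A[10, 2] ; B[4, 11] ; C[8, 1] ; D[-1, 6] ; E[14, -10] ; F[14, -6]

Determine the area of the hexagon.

68.5

Apply the shoelace formula: 2A = Σ (x_i·y_{i+1} − x_{i+1}·y_i), indices taken mod 6.
A→B: (10)(11) − (4)(2) = 102
B→C: (4)(1) − (8)(11) = -84
C→D: (8)(6) − (-1)(1) = 49
D→E: (-1)(-10) − (14)(6) = -74
E→F: (14)(-6) − (14)(-10) = 56
F→A: (14)(2) − (10)(-6) = 88
Σ = 137
Area = |Σ|/2 = 68.5.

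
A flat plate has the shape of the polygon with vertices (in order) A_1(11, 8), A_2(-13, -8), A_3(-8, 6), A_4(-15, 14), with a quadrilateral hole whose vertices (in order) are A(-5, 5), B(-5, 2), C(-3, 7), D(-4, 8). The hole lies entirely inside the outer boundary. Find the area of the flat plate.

Outer boundary:
Apply the shoelace formula: 2A = Σ (x_i·y_{i+1} − x_{i+1}·y_i), indices taken mod 4.
A_1→A_2: (11)(-8) − (-13)(8) = 16
A_2→A_3: (-13)(6) − (-8)(-8) = -142
A_3→A_4: (-8)(14) − (-15)(6) = -22
A_4→A_1: (-15)(8) − (11)(14) = -274
Σ = -422
Area = |Σ|/2 = 211.
Hole:
Apply Gauss's area formula: 2A = Σ (x_i·y_{i+1} − x_{i+1}·y_i), indices taken mod 4.
Σ = (15) + (-29) + (4) + (20) = 10
Area = |Σ|/2 = 5.
Net area = 211 − 5 = 206.

206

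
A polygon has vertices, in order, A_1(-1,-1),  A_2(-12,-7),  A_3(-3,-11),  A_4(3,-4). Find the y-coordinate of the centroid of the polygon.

-433/72

Apply the surveyor's formula. First the cross-terms c_i = x_i·y_{i+1} − x_{i+1}·y_i:
  -5, 111, 45, -7  ⇒  2A = 144, A = 72.
Then Σ (y_i + y_{i+1})·c_i = -2598, so ȳ = -2598 / (6·72) = -433/72.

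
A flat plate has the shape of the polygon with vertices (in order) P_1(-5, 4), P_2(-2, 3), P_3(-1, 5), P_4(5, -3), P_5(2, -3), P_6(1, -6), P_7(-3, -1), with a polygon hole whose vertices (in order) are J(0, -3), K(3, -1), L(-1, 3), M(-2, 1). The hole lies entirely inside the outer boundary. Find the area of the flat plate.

Outer boundary:
Cross-terms: -7, -7, -22, -9, -9, -19, -17  ⇒  Σ = -90
Area = |Σ|/2 = 45.
Hole:
Cross-terms: 9, 8, 5, 6  ⇒  Σ = 28
Area = |Σ|/2 = 14.
Net area = 45 − 14 = 31.

31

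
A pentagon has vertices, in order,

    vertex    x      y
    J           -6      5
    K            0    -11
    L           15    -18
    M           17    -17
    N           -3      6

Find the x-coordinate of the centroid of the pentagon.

Apply the shoelace (surveyor's) formula. First the cross-terms c_i = x_i·y_{i+1} − x_{i+1}·y_i:
  66, 165, 51, 51, 21  ⇒  2A = 354, A = 177.
Then Σ (x_i + x_{i+1})·c_i = 4236, so x̄ = 4236 / (6·177) = 706/177.

706/177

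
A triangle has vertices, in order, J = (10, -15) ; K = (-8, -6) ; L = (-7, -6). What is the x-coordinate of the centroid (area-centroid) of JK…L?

Apply the shoelace (surveyor's) formula. First the cross-terms c_i = x_i·y_{i+1} − x_{i+1}·y_i:
  -180, 6, 165  ⇒  2A = -9, A = -4.5.
Then Σ (x_i + x_{i+1})·c_i = 45, so x̄ = 45 / (6·(-4.5)) = -5/3.

-5/3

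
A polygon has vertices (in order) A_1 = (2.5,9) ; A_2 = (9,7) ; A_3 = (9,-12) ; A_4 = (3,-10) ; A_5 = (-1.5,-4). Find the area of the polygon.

159.5

Apply the surveyor's formula: 2A = Σ (x_i·y_{i+1} − x_{i+1}·y_i), indices taken mod 5.
Σ = (-63.5) + (-171) + (-54) + (-27) + (-3.5) = -319
Area = |Σ|/2 = 159.5.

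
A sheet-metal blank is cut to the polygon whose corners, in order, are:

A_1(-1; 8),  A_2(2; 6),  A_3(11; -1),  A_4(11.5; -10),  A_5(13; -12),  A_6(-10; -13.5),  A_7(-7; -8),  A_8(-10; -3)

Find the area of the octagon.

324.25

Σ = (-22) + (-68) + (-98.5) + (-8) + (-295.5) + (-14.5) + (-59) + (-83) = -648.5
Area = |Σ|/2 = 324.25.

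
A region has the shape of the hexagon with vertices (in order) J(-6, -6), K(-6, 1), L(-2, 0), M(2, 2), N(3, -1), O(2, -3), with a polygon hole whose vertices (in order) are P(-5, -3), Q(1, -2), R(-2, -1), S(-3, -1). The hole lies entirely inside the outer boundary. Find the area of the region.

39

Outer boundary:
Apply the shoelace (surveyor's) formula: 2A = Σ (x_i·y_{i+1} − x_{i+1}·y_i), indices taken mod 6.
Σ = (-42) + (2) + (-4) + (-8) + (-7) + (-30) = -89
Area = |Σ|/2 = 44.5.
Hole:
Σ = (13) + (-5) + (-1) + (4) = 11
Area = |Σ|/2 = 5.5.
Net area = 44.5 − 5.5 = 39.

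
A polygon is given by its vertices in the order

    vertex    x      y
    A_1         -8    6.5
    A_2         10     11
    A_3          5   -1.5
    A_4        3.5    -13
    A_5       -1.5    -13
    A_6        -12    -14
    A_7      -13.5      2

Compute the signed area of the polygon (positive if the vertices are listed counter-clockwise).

-383.75

Σ = (-153) + (-70) + (-59.75) + (-65) + (-135) + (-213) + (-71.75) = -767.5
Signed area = Σ/2 = -383.75 (negative ⇒ clockwise traversal).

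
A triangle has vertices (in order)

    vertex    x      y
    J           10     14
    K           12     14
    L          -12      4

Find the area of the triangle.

Apply the shoelace formula: 2A = Σ (x_i·y_{i+1} − x_{i+1}·y_i), indices taken mod 3.
Cross-terms: -28, 216, -208  ⇒  Σ = -20
Area = |Σ|/2 = 10.

10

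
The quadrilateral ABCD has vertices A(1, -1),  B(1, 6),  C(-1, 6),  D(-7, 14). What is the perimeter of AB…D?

|AB| = √((0)² + (7)²) = √49 = 7
|BC| = √((-2)² + (0)²) = √4 = 2
|CD| = √((-6)² + (8)²) = √100 = 10
|DA| = √((8)² + (-15)²) = √289 = 17
Perimeter = 7 + 2 + 10 + 17 = 36.

36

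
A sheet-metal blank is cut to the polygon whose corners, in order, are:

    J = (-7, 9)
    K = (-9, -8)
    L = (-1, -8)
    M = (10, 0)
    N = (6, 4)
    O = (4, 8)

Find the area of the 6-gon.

222.5

J→K: (-7)(-8) − (-9)(9) = 137
K→L: (-9)(-8) − (-1)(-8) = 64
L→M: (-1)(0) − (10)(-8) = 80
M→N: (10)(4) − (6)(0) = 40
N→O: (6)(8) − (4)(4) = 32
O→J: (4)(9) − (-7)(8) = 92
Σ = 445
Area = |Σ|/2 = 222.5.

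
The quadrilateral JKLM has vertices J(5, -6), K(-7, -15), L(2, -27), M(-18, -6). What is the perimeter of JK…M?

82

|JK| = √((-12)² + (-9)²) = √225 = 15
|KL| = √((9)² + (-12)²) = √225 = 15
|LM| = √((-20)² + (21)²) = √841 = 29
|MJ| = √((23)² + (0)²) = √529 = 23
Perimeter = 15 + 15 + 29 + 23 = 82.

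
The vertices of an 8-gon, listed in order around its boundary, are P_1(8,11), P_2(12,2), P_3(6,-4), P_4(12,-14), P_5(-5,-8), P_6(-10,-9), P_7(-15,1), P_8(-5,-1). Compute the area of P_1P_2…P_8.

292.5

Σ = (-116) + (-60) + (-36) + (-166) + (-35) + (-145) + (20) + (-47) = -585
Area = |Σ|/2 = 292.5.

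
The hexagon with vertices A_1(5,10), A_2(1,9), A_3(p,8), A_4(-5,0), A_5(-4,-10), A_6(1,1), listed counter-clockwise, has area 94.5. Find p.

The doubled signed area Σ (x_i y_{i+1} − x_{i+1} y_i) is linear in p.
With p=0 it equals 144; the coefficient of p is -9 (from the two edges through A_3).
So -9·p + 144 = 2·94.5 = 189 ⇒ p = -5.

-5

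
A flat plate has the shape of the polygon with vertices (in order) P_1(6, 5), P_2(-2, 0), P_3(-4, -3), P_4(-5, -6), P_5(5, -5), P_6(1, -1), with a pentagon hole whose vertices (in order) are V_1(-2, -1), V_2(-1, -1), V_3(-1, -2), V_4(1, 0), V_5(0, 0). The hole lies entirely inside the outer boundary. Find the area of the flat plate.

Outer boundary:
Cross-terms: 10, 6, 9, 55, 0, 11  ⇒  Σ = 91
Area = |Σ|/2 = 45.5.
Hole:
Σ = (1) + (1) + (2) + (0) + (0) = 4
Area = |Σ|/2 = 2.
Net area = 45.5 − 2 = 43.5.

43.5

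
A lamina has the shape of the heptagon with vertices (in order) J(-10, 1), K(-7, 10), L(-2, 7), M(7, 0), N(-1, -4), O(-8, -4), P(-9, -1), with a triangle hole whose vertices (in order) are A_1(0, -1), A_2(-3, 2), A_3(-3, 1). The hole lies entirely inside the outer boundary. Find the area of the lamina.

135.5

Outer boundary:
Apply the shoelace (surveyor's) formula: 2A = Σ (x_i·y_{i+1} − x_{i+1}·y_i), indices taken mod 7.
Cross-terms: -93, -29, -49, -28, -28, -28, -19  ⇒  Σ = -274
Area = |Σ|/2 = 137.
Hole:
Apply the shoelace formula: 2A = Σ (x_i·y_{i+1} − x_{i+1}·y_i), indices taken mod 3.
A_1→A_2: (0)(2) − (-3)(-1) = -3
A_2→A_3: (-3)(1) − (-3)(2) = 3
A_3→A_1: (-3)(-1) − (0)(1) = 3
Σ = 3
Area = |Σ|/2 = 1.5.
Net area = 137 − 1.5 = 135.5.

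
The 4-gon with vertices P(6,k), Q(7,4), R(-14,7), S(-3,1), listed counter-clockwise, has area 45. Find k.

The doubled signed area Σ (x_i y_{i+1} − x_{i+1} y_i) is linear in k.
With k=0 it equals 130; the coefficient of k is -10 (from the two edges through P).
So -10·k + 130 = 2·45 = 90 ⇒ k = 4.

4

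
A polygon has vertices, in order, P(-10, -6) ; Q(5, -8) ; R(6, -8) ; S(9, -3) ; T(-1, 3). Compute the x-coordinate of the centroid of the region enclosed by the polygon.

6/29

Apply Gauss's area formula. First the cross-terms c_i = x_i·y_{i+1} − x_{i+1}·y_i:
  110, 8, 54, 24, 36  ⇒  2A = 232, A = 116.
Then Σ (x_i + x_{i+1})·c_i = 144, so x̄ = 144 / (6·116) = 6/29.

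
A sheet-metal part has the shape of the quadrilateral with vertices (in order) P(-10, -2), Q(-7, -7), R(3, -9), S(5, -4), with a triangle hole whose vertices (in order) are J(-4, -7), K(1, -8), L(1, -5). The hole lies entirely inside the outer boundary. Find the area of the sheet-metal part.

Outer boundary:
Cross-terms: 56, 84, 33, -50  ⇒  Σ = 123
Area = |Σ|/2 = 61.5.
Hole:
Apply Gauss's area formula: 2A = Σ (x_i·y_{i+1} − x_{i+1}·y_i), indices taken mod 3.
J→K: (-4)(-8) − (1)(-7) = 39
K→L: (1)(-5) − (1)(-8) = 3
L→J: (1)(-7) − (-4)(-5) = -27
Σ = 15
Area = |Σ|/2 = 7.5.
Net area = 61.5 − 7.5 = 54.

54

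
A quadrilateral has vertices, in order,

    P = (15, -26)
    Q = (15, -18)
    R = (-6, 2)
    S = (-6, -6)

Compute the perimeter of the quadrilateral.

|PQ| = √((0)² + (8)²) = √64 = 8
|QR| = √((-21)² + (20)²) = √841 = 29
|RS| = √((0)² + (-8)²) = √64 = 8
|SP| = √((21)² + (-20)²) = √841 = 29
Perimeter = 8 + 29 + 8 + 29 = 74.

74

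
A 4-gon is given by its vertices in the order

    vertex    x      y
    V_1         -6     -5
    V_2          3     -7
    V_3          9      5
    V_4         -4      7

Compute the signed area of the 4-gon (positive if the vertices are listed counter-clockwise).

Apply Gauss's area formula: 2A = Σ (x_i·y_{i+1} − x_{i+1}·y_i), indices taken mod 4.
Σ = (57) + (78) + (83) + (62) = 280
Signed area = Σ/2 = 140 (positive ⇒ counter-clockwise traversal).

140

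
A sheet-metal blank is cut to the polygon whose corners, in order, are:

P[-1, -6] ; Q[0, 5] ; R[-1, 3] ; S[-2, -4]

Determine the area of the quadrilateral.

Apply the shoelace (surveyor's) formula: 2A = Σ (x_i·y_{i+1} − x_{i+1}·y_i), indices taken mod 4.
Σ = (-5) + (5) + (10) + (8) = 18
Area = |Σ|/2 = 9.

9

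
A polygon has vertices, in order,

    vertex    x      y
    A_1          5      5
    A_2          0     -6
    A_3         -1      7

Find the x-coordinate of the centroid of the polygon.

4/3

Apply the surveyor's formula. First the cross-terms c_i = x_i·y_{i+1} − x_{i+1}·y_i:
  -30, -6, -40  ⇒  2A = -76, A = -38.
Then Σ (x_i + x_{i+1})·c_i = -304, so x̄ = -304 / (6·(-38)) = 4/3.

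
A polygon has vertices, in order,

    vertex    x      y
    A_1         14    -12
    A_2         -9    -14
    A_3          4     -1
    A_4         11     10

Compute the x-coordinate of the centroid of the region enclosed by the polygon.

394/69

Apply the shoelace formula. First the cross-terms c_i = x_i·y_{i+1} − x_{i+1}·y_i:
  -304, 65, 51, -272  ⇒  2A = -460, A = -230.
Then Σ (x_i + x_{i+1})·c_i = -7880, so x̄ = -7880 / (6·(-230)) = 394/69.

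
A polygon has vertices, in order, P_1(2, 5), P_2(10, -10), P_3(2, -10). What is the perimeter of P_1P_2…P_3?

40

|P_1P_2| = √((8)² + (-15)²) = √289 = 17
|P_2P_3| = √((-8)² + (0)²) = √64 = 8
|P_3P_1| = √((0)² + (15)²) = √225 = 15
Perimeter = 17 + 8 + 15 = 40.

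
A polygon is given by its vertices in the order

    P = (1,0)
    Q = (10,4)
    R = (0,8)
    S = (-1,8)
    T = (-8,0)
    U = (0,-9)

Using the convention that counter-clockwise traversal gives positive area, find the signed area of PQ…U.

Apply the surveyor's formula: 2A = Σ (x_i·y_{i+1} − x_{i+1}·y_i), indices taken mod 6.
P→Q: (1)(4) − (10)(0) = 4
Q→R: (10)(8) − (0)(4) = 80
R→S: (0)(8) − (-1)(8) = 8
S→T: (-1)(0) − (-8)(8) = 64
T→U: (-8)(-9) − (0)(0) = 72
U→P: (0)(0) − (1)(-9) = 9
Σ = 237
Signed area = Σ/2 = 118.5 (positive ⇒ counter-clockwise traversal).

118.5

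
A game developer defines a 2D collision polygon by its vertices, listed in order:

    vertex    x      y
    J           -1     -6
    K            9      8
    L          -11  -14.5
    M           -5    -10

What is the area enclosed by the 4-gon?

30.5

Cross-terms: 46, -42.5, 37.5, 20  ⇒  Σ = 61
Area = |Σ|/2 = 30.5.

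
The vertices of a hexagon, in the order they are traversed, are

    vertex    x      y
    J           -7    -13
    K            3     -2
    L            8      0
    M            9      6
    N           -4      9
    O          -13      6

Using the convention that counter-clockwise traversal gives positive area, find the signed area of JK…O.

263

Apply Gauss's area formula: 2A = Σ (x_i·y_{i+1} − x_{i+1}·y_i), indices taken mod 6.
Cross-terms: 53, 16, 48, 105, 93, 211  ⇒  Σ = 526
Signed area = Σ/2 = 263 (positive ⇒ counter-clockwise traversal).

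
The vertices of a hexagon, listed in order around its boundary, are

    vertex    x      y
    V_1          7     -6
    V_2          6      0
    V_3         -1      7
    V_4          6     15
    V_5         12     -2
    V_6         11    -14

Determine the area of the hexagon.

142.5

Σ = (36) + (42) + (-57) + (-192) + (-146) + (32) = -285
Area = |Σ|/2 = 142.5.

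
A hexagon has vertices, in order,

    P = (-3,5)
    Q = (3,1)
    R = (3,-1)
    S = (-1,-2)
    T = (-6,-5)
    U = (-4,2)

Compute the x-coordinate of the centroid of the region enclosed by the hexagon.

Apply the shoelace (surveyor's) formula. First the cross-terms c_i = x_i·y_{i+1} − x_{i+1}·y_i:
  -18, -6, -7, -7, -32, -14  ⇒  2A = -84, A = -42.
Then Σ (x_i + x_{i+1})·c_i = 417, so x̄ = 417 / (6·(-42)) = -139/84.

-139/84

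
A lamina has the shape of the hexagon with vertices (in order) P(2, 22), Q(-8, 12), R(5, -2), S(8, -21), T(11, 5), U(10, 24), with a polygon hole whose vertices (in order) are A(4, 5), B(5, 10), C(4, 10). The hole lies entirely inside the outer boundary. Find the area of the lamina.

Outer boundary:
Apply the shoelace (surveyor's) formula: 2A = Σ (x_i·y_{i+1} − x_{i+1}·y_i), indices taken mod 6.
Σ = (200) + (-44) + (-89) + (271) + (214) + (172) = 724
Area = |Σ|/2 = 362.
Hole:
Apply the surveyor's formula: 2A = Σ (x_i·y_{i+1} − x_{i+1}·y_i), indices taken mod 3.
Σ = (15) + (10) + (-20) = 5
Area = |Σ|/2 = 2.5.
Net area = 362 − 2.5 = 359.5.

359.5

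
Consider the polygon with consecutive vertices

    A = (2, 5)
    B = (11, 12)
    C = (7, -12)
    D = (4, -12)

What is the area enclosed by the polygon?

119.5

Cross-terms: -31, -216, -36, 44  ⇒  Σ = -239
Area = |Σ|/2 = 119.5.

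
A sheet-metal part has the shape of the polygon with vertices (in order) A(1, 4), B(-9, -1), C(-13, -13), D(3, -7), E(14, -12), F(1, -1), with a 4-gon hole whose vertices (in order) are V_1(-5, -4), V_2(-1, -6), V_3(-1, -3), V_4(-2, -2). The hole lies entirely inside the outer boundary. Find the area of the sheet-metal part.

Outer boundary:
Apply the shoelace formula: 2A = Σ (x_i·y_{i+1} − x_{i+1}·y_i), indices taken mod 6.
Cross-terms: 35, 104, 130, 62, -2, 5  ⇒  Σ = 334
Area = |Σ|/2 = 167.
Hole:
Σ = (26) + (-3) + (-4) + (-2) = 17
Area = |Σ|/2 = 8.5.
Net area = 167 − 8.5 = 158.5.

158.5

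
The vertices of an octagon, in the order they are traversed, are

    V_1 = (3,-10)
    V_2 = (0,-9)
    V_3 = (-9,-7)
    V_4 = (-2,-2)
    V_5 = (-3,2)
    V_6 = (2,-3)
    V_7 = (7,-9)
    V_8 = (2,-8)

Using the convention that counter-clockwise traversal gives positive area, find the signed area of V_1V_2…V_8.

Apply the surveyor's formula: 2A = Σ (x_i·y_{i+1} − x_{i+1}·y_i), indices taken mod 8.
Cross-terms: -27, -81, 4, -10, 5, 3, -38, 4  ⇒  Σ = -140
Signed area = Σ/2 = -70 (negative ⇒ clockwise traversal).

-70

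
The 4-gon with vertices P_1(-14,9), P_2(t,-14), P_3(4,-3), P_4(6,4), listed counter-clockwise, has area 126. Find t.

12

The doubled signed area Σ (x_i y_{i+1} − x_{i+1} y_i) is linear in t.
With t=0 it equals 396; the coefficient of t is -12 (from the two edges through P_2).
So -12·t + 396 = 2·126 = 252 ⇒ t = 12.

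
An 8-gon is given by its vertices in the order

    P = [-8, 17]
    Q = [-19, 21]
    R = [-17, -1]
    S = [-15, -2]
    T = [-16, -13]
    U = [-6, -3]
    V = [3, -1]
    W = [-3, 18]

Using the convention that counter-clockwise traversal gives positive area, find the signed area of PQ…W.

Cross-terms: 155, 376, 19, 163, -30, 15, 51, 93  ⇒  Σ = 842
Signed area = Σ/2 = 421 (positive ⇒ counter-clockwise traversal).

421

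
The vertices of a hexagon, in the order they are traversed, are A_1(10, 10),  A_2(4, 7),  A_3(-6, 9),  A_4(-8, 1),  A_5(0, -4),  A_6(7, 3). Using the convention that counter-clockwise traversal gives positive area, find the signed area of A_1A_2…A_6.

137

Cross-terms: 30, 78, 66, 32, 28, 40  ⇒  Σ = 274
Signed area = Σ/2 = 137 (positive ⇒ counter-clockwise traversal).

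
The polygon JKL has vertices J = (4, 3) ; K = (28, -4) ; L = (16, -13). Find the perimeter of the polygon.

|JK| = √((24)² + (-7)²) = √625 = 25
|KL| = √((-12)² + (-9)²) = √225 = 15
|LJ| = √((-12)² + (16)²) = √400 = 20
Perimeter = 25 + 15 + 20 = 60.

60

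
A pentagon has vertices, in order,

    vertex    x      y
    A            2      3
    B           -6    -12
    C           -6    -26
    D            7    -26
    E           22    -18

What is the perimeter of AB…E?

|AB| = √((-8)² + (-15)²) = √289 = 17
|BC| = √((0)² + (-14)²) = √196 = 14
|CD| = √((13)² + (0)²) = √169 = 13
|DE| = √((15)² + (8)²) = √289 = 17
|EA| = √((-20)² + (21)²) = √841 = 29
Perimeter = 17 + 14 + 13 + 17 + 29 = 90.

90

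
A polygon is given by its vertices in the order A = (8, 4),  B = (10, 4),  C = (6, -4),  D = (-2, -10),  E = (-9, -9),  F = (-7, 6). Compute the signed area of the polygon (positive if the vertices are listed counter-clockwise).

-202.5

Cross-terms: -8, -64, -68, -72, -117, -76  ⇒  Σ = -405
Signed area = Σ/2 = -202.5 (negative ⇒ clockwise traversal).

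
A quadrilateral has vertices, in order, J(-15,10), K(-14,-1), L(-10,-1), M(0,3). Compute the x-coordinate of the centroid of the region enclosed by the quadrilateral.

Apply the shoelace (surveyor's) formula. First the cross-terms c_i = x_i·y_{i+1} − x_{i+1}·y_i:
  155, 4, -30, 45  ⇒  2A = 174, A = 87.
Then Σ (x_i + x_{i+1})·c_i = -4966, so x̄ = -4966 / (6·87) = -2483/261.

-2483/261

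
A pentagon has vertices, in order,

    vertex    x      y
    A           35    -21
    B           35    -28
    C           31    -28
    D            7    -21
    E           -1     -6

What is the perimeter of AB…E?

|AB| = √((0)² + (-7)²) = √49 = 7
|BC| = √((-4)² + (0)²) = √16 = 4
|CD| = √((-24)² + (7)²) = √625 = 25
|DE| = √((-8)² + (15)²) = √289 = 17
|EA| = √((36)² + (-15)²) = √1521 = 39
Perimeter = 7 + 4 + 25 + 17 + 39 = 92.

92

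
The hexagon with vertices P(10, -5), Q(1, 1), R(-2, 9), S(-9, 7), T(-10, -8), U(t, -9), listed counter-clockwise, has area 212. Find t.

Write out the shoelace sum; only the two edges meeting at U involve t:
2·Area = [((-10)·(-9) − t·(-8)) + (t·(-5) − 10·(-9))] + 235
       = 3·t + 415 = 424
⇒ t = 3.

3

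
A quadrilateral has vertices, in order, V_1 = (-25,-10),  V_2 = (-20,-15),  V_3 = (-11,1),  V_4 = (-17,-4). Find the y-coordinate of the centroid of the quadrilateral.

Apply Gauss's area formula. First the cross-terms c_i = x_i·y_{i+1} − x_{i+1}·y_i:
  175, -185, 61, 70  ⇒  2A = 121, A = 60.5.
Then Σ (y_i + y_{i+1})·c_i = -2948, so ȳ = -2948 / (6·60.5) = -268/33.

-268/33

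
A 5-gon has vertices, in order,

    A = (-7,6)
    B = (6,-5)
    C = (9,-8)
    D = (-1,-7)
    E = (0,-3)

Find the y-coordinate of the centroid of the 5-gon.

-1010/279

Apply the shoelace (surveyor's) formula. First the cross-terms c_i = x_i·y_{i+1} − x_{i+1}·y_i:
  -1, -3, -71, 3, -21  ⇒  2A = -93, A = -46.5.
Then Σ (y_i + y_{i+1})·c_i = 1010, so ȳ = 1010 / (6·(-46.5)) = -1010/279.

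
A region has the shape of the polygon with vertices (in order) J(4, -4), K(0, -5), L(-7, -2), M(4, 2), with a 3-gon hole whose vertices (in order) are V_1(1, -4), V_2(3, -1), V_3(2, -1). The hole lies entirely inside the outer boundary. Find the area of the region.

Outer boundary:
Apply the shoelace formula: 2A = Σ (x_i·y_{i+1} − x_{i+1}·y_i), indices taken mod 4.
J→K: (4)(-5) − (0)(-4) = -20
K→L: (0)(-2) − (-7)(-5) = -35
L→M: (-7)(2) − (4)(-2) = -6
M→J: (4)(-4) − (4)(2) = -24
Σ = -85
Area = |Σ|/2 = 42.5.
Hole:
Σ = (11) + (-1) + (-7) = 3
Area = |Σ|/2 = 1.5.
Net area = 42.5 − 1.5 = 41.

41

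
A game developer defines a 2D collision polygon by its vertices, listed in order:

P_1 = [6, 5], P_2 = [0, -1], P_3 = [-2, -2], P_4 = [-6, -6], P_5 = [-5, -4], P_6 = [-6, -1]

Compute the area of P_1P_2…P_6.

Σ = (-6) + (-2) + (0) + (-6) + (-19) + (-24) = -57
Area = |Σ|/2 = 28.5.

28.5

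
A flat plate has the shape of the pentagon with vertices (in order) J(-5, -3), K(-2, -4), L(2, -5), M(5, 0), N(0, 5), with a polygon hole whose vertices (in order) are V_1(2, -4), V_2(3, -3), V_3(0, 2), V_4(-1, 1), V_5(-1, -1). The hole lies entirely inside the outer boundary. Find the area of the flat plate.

Outer boundary:
Apply Gauss's area formula: 2A = Σ (x_i·y_{i+1} − x_{i+1}·y_i), indices taken mod 5.
J→K: (-5)(-4) − (-2)(-3) = 14
K→L: (-2)(-5) − (2)(-4) = 18
L→M: (2)(0) − (5)(-5) = 25
M→N: (5)(5) − (0)(0) = 25
N→J: (0)(-3) − (-5)(5) = 25
Σ = 107
Area = |Σ|/2 = 53.5.
Hole:
Apply Gauss's area formula: 2A = Σ (x_i·y_{i+1} − x_{i+1}·y_i), indices taken mod 5.
V_1→V_2: (2)(-3) − (3)(-4) = 6
V_2→V_3: (3)(2) − (0)(-3) = 6
V_3→V_4: (0)(1) − (-1)(2) = 2
V_4→V_5: (-1)(-1) − (-1)(1) = 2
V_5→V_1: (-1)(-4) − (2)(-1) = 6
Σ = 22
Area = |Σ|/2 = 11.
Net area = 53.5 − 11 = 42.5.

42.5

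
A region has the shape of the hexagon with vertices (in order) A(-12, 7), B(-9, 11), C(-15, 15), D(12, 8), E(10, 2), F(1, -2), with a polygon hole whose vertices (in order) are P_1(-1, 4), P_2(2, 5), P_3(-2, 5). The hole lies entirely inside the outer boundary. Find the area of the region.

Outer boundary:
Apply the shoelace (surveyor's) formula: 2A = Σ (x_i·y_{i+1} − x_{i+1}·y_i), indices taken mod 6.
Σ = (-69) + (30) + (-300) + (-56) + (-22) + (-17) = -434
Area = |Σ|/2 = 217.
Hole:
Apply the shoelace (surveyor's) formula: 2A = Σ (x_i·y_{i+1} − x_{i+1}·y_i), indices taken mod 3.
Cross-terms: -13, 20, -3  ⇒  Σ = 4
Area = |Σ|/2 = 2.
Net area = 217 − 2 = 215.

215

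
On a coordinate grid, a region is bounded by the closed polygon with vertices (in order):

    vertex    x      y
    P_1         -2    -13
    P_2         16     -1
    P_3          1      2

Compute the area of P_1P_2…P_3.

117

Apply the shoelace (surveyor's) formula: 2A = Σ (x_i·y_{i+1} − x_{i+1}·y_i), indices taken mod 3.
Σ = (210) + (33) + (-9) = 234
Area = |Σ|/2 = 117.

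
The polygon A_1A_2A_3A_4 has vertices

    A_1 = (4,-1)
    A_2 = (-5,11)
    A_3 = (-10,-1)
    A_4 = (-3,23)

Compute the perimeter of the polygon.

|A_1A_2| = √((-9)² + (12)²) = √225 = 15
|A_2A_3| = √((-5)² + (-12)²) = √169 = 13
|A_3A_4| = √((7)² + (24)²) = √625 = 25
|A_4A_1| = √((7)² + (-24)²) = √625 = 25
Perimeter = 15 + 13 + 25 + 25 = 78.

78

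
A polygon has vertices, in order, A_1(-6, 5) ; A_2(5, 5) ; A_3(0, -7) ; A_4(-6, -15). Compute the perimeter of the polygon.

|A_1A_2| = √((11)² + (0)²) = √121 = 11
|A_2A_3| = √((-5)² + (-12)²) = √169 = 13
|A_3A_4| = √((-6)² + (-8)²) = √100 = 10
|A_4A_1| = √((0)² + (20)²) = √400 = 20
Perimeter = 11 + 13 + 10 + 20 = 54.

54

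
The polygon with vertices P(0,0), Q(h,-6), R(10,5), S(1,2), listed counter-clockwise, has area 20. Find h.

-7

Write out the shoelace sum; only the two edges meeting at Q involve h:
2·Area = [(0·(-6) − h·0) + (h·5 − 10·(-6))] + 15
       = 5·h + 75 = 40
⇒ h = -7.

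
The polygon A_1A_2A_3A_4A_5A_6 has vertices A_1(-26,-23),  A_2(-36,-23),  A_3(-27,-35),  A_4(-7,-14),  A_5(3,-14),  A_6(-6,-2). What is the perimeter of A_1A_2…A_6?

|A_1A_2| = √((-10)² + (0)²) = √100 = 10
|A_2A_3| = √((9)² + (-12)²) = √225 = 15
|A_3A_4| = √((20)² + (21)²) = √841 = 29
|A_4A_5| = √((10)² + (0)²) = √100 = 10
|A_5A_6| = √((-9)² + (12)²) = √225 = 15
|A_6A_1| = √((-20)² + (-21)²) = √841 = 29
Perimeter = 10 + 15 + 29 + 10 + 15 + 29 = 108.

108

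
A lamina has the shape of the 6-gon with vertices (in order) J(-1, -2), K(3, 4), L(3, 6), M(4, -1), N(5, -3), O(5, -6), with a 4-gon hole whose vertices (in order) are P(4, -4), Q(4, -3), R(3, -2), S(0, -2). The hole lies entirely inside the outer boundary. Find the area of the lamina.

25

Outer boundary:
Apply the shoelace formula: 2A = Σ (x_i·y_{i+1} − x_{i+1}·y_i), indices taken mod 6.
J→K: (-1)(4) − (3)(-2) = 2
K→L: (3)(6) − (3)(4) = 6
L→M: (3)(-1) − (4)(6) = -27
M→N: (4)(-3) − (5)(-1) = -7
N→O: (5)(-6) − (5)(-3) = -15
O→J: (5)(-2) − (-1)(-6) = -16
Σ = -57
Area = |Σ|/2 = 28.5.
Hole:
Apply the surveyor's formula: 2A = Σ (x_i·y_{i+1} − x_{i+1}·y_i), indices taken mod 4.
P→Q: (4)(-3) − (4)(-4) = 4
Q→R: (4)(-2) − (3)(-3) = 1
R→S: (3)(-2) − (0)(-2) = -6
S→P: (0)(-4) − (4)(-2) = 8
Σ = 7
Area = |Σ|/2 = 3.5.
Net area = 28.5 − 3.5 = 25.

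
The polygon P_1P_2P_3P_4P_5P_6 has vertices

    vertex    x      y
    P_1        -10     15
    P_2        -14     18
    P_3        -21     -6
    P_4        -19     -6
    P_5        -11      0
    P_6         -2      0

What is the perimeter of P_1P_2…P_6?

68

|P_1P_2| = √((-4)² + (3)²) = √25 = 5
|P_2P_3| = √((-7)² + (-24)²) = √625 = 25
|P_3P_4| = √((2)² + (0)²) = √4 = 2
|P_4P_5| = √((8)² + (6)²) = √100 = 10
|P_5P_6| = √((9)² + (0)²) = √81 = 9
|P_6P_1| = √((-8)² + (15)²) = √289 = 17
Perimeter = 5 + 25 + 2 + 10 + 9 + 17 = 68.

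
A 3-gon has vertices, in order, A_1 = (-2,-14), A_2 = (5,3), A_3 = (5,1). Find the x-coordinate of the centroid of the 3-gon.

Apply the surveyor's formula. First the cross-terms c_i = x_i·y_{i+1} − x_{i+1}·y_i:
  64, -10, -68  ⇒  2A = -14, A = -7.
Then Σ (x_i + x_{i+1})·c_i = -112, so x̄ = -112 / (6·(-7)) = 8/3.

8/3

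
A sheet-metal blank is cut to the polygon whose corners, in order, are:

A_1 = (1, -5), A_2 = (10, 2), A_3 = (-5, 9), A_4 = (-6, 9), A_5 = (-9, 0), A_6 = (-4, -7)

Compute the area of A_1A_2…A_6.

166

Apply the shoelace (surveyor's) formula: 2A = Σ (x_i·y_{i+1} − x_{i+1}·y_i), indices taken mod 6.
Σ = (52) + (100) + (9) + (81) + (63) + (27) = 332
Area = |Σ|/2 = 166.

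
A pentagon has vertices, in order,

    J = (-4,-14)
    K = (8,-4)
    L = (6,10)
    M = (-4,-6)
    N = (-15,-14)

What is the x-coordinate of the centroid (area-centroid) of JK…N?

Apply the surveyor's formula. First the cross-terms c_i = x_i·y_{i+1} − x_{i+1}·y_i:
  128, 104, 4, -34, 154  ⇒  2A = 356, A = 178.
Then Σ (x_i + x_{i+1})·c_i = -304, so x̄ = -304 / (6·178) = -76/267.

-76/267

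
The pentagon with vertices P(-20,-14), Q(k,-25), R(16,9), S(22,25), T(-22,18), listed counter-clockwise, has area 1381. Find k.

2

The doubled signed area Σ (x_i y_{i+1} − x_{i+1} y_i) is linear in k.
With k=0 it equals 2716; the coefficient of k is 23 (from the two edges through Q).
So 23·k + 2716 = 2·1381 = 2762 ⇒ k = 2.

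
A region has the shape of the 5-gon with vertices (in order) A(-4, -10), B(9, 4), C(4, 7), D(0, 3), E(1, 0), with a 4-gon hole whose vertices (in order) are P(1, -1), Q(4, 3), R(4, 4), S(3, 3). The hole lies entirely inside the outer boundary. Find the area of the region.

Outer boundary:
Cross-terms: 74, 47, 12, -3, -10  ⇒  Σ = 120
Area = |Σ|/2 = 60.
Hole:
Apply the shoelace formula: 2A = Σ (x_i·y_{i+1} − x_{i+1}·y_i), indices taken mod 4.
Σ = (7) + (4) + (0) + (-6) = 5
Area = |Σ|/2 = 2.5.
Net area = 60 − 2.5 = 57.5.

57.5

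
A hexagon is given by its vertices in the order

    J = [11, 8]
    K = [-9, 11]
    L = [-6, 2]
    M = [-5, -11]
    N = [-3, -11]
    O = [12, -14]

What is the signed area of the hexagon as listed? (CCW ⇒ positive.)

Apply the shoelace formula: 2A = Σ (x_i·y_{i+1} − x_{i+1}·y_i), indices taken mod 6.
Σ = (193) + (48) + (76) + (22) + (174) + (250) = 763
Signed area = Σ/2 = 381.5 (positive ⇒ counter-clockwise traversal).

381.5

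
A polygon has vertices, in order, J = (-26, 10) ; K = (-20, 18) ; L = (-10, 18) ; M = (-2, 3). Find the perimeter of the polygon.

|JK| = √((6)² + (8)²) = √100 = 10
|KL| = √((10)² + (0)²) = √100 = 10
|LM| = √((8)² + (-15)²) = √289 = 17
|MJ| = √((-24)² + (7)²) = √625 = 25
Perimeter = 10 + 10 + 17 + 25 = 62.

62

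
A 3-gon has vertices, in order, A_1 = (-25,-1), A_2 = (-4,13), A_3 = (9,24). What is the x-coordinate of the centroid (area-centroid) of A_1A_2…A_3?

-20/3

Apply the shoelace (surveyor's) formula. First the cross-terms c_i = x_i·y_{i+1} − x_{i+1}·y_i:
  -329, -213, 591  ⇒  2A = 49, A = 24.5.
Then Σ (x_i + x_{i+1})·c_i = -980, so x̄ = -980 / (6·24.5) = -20/3.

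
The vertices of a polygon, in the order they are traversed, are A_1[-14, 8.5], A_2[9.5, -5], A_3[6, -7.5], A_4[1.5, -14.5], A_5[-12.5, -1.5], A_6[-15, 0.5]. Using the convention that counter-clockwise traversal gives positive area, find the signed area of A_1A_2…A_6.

-230.25

Apply Gauss's area formula: 2A = Σ (x_i·y_{i+1} − x_{i+1}·y_i), indices taken mod 6.
Cross-terms: -10.75, -41.25, -75.75, -183.5, -28.75, -120.5  ⇒  Σ = -460.5
Signed area = Σ/2 = -230.25 (negative ⇒ clockwise traversal).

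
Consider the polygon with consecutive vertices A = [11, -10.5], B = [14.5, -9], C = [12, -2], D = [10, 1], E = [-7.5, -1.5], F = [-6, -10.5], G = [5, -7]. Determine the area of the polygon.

172.75

Σ = (53.25) + (79) + (32) + (-7.5) + (69.75) + (94.5) + (24.5) = 345.5
Area = |Σ|/2 = 172.75.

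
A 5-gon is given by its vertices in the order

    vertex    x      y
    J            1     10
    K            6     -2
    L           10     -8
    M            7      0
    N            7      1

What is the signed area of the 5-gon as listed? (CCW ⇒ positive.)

21

Apply the shoelace formula: 2A = Σ (x_i·y_{i+1} − x_{i+1}·y_i), indices taken mod 5.
Cross-terms: -62, -28, 56, 7, 69  ⇒  Σ = 42
Signed area = Σ/2 = 21 (positive ⇒ counter-clockwise traversal).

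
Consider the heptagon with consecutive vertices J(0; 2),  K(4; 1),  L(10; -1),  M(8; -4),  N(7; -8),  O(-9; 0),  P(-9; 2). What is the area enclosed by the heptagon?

99

Apply the shoelace formula: 2A = Σ (x_i·y_{i+1} − x_{i+1}·y_i), indices taken mod 7.
Cross-terms: -8, -14, -32, -36, -72, -18, -18  ⇒  Σ = -198
Area = |Σ|/2 = 99.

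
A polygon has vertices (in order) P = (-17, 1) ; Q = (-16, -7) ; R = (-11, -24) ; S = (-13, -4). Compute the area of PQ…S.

46.5

Apply the shoelace (surveyor's) formula: 2A = Σ (x_i·y_{i+1} − x_{i+1}·y_i), indices taken mod 4.
Σ = (135) + (307) + (-268) + (-81) = 93
Area = |Σ|/2 = 46.5.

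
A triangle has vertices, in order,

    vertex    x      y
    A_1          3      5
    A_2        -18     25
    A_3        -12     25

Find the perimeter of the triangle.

|A_1A_2| = √((-21)² + (20)²) = √841 = 29
|A_2A_3| = √((6)² + (0)²) = √36 = 6
|A_3A_1| = √((15)² + (-20)²) = √625 = 25
Perimeter = 29 + 6 + 25 = 60.

60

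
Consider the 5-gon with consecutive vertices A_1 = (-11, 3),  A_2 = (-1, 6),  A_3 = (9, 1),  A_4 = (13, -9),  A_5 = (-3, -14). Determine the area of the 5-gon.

292

Σ = (-63) + (-55) + (-94) + (-209) + (-163) = -584
Area = |Σ|/2 = 292.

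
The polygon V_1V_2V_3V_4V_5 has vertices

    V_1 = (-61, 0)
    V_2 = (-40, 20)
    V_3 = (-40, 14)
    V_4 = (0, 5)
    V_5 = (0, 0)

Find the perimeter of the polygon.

142

|V_1V_2| = √((21)² + (20)²) = √841 = 29
|V_2V_3| = √((0)² + (-6)²) = √36 = 6
|V_3V_4| = √((40)² + (-9)²) = √1681 = 41
|V_4V_5| = √((0)² + (-5)²) = √25 = 5
|V_5V_1| = √((-61)² + (0)²) = √3721 = 61
Perimeter = 29 + 6 + 41 + 5 + 61 = 142.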